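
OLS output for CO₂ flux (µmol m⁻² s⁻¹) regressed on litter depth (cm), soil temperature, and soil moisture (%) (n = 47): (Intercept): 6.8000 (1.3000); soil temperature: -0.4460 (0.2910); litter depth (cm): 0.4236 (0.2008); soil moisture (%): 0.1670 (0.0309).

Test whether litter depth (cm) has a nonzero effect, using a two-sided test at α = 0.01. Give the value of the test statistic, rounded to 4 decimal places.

Read off: b = 0.4236, SE = 0.2008 for litter depth (cm).
H₀: β₁ = 0 vs H₁: β₁ ≠ 0.
t = 0.4236 / 0.2008 = 2.1096.
df = n − k − 1 = 47 − 3 − 1 = 43.
Two-sided p ≈ 0.0408, which is ≥ 0.01, so fail to reject H₀.
The data do not give significant evidence of an association between litter depth (cm) and CO₂ flux, after adjusting for the other predictors.

t = 2.1096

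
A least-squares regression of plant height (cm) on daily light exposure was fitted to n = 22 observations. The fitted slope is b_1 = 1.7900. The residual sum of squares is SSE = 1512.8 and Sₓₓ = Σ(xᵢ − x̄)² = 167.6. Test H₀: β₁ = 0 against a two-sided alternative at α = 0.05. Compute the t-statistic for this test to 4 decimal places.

t = 2.6645

MSE = SSE/(n − 2) = 1512.8/20 = 75.64.
SE(b_1) = √(MSE/Sₓₓ) = √(75.64/167.6) = 0.671798.
t = 1.7900 / 0.671798 = 2.6645.
df = n − 2 = 20.
Two-sided p ≈ 0.0149, which is < 0.05, so reject H₀.
There is evidence that daily light exposure is associated with plant height.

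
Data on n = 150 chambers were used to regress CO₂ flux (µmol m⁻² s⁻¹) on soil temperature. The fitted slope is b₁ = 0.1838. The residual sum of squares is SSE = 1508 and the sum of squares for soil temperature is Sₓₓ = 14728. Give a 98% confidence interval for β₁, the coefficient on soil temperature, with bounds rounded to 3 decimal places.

(0.122, 0.246)

MSE = SSE/(n − 2) = 1508/148 = 10.1892.
SE(b₁) = √(MSE/Sₓₓ) = √(10.1892/14728) = 0.0263026.
df = n − 2 = 148.
t* = t_{0.01, 148} = 2.351808.
Margin = t* × SE = 2.351808 × 0.0263026 = 0.06186.
CI: 0.1838 ± 0.06186 → (0.122, 0.246).
With 98% confidence, each one-unit increase in soil temperature is associated with a change of between 0.122 and 0.246 µmol m⁻² s⁻¹ in CO₂ flux.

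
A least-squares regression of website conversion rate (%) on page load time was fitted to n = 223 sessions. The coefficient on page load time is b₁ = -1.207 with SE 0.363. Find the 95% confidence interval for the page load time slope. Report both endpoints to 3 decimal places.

(-1.922, -0.492)

df = n − 2 = 223 − 2 = 221.
t* = t_{0.025, 221} = 1.970756.
Margin = t* × SE = 1.970756 × 0.363 = 0.71538.
CI: -1.207 ± 0.71538 → (-1.922, -0.492).
With 95% confidence, each one-unit increase in page load time is associated with a change of between -1.922 and -0.492 % in website conversion rate.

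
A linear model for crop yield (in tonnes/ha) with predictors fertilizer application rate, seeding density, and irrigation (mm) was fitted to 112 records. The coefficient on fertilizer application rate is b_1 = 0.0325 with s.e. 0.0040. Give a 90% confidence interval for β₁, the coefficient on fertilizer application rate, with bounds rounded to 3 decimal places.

(0.026, 0.039)

df = n − k − 1 = 112 − 3 − 1 = 108.
t* = t_{0.05, 108} = 1.659085.
Margin = t* × SE = 1.659085 × 0.0040 = 0.00664.
CI: 0.0325 ± 0.00664 → (0.026, 0.039).
With 90% confidence, each one-unit increase in fertilizer application rate is associated with a change of between 0.026 and 0.039 tonnes/ha in crop yield, holding the other predictors fixed.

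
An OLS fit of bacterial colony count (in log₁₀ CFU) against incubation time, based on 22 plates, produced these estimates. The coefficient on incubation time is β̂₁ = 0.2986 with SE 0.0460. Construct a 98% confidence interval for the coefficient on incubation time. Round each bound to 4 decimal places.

df = n − 2 = 22 − 2 = 20.
t* = t_{0.01, 20} = 2.527977.
Margin = t* × SE = 2.527977 × 0.0460 = 0.116287.
CI: 0.2986 ± 0.116287 → (0.1823, 0.4149).
With 98% confidence, each one-unit increase in incubation time is associated with a change of between 0.1823 and 0.4149 log₁₀ CFU in bacterial colony count.

(0.1823, 0.4149)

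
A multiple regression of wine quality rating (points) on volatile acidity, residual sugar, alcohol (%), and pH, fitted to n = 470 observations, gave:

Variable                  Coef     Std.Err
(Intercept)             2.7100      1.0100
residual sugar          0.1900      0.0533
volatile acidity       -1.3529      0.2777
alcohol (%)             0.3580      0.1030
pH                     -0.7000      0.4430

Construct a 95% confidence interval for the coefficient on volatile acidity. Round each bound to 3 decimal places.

Read off: b = -1.3529, SE = 0.2777 for volatile acidity.
df = n − k − 1 = 470 − 4 − 1 = 465.
t* = t_{0.025, 465} = 1.965079.
Margin = t* × SE = 1.965079 × 0.2777 = 0.54570.
CI: -1.3529 ± 0.54570 → (-1.899, -0.807).

(-1.899, -0.807)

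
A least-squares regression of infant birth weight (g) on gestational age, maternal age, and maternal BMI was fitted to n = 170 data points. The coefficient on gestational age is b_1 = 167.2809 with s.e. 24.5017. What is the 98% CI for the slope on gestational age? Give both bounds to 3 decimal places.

(109.726, 224.836)

df = n − k − 1 = 170 − 3 − 1 = 166.
t* = t_{0.01, 166} = 2.349021.
Margin = t* × SE = 2.349021 × 24.5017 = 57.55501.
CI: 167.2809 ± 57.55501 → (109.726, 224.836).
With 98% confidence, each one-unit increase in gestational age is associated with a change of between 109.726 and 224.836 g in infant birth weight, holding the other predictors fixed.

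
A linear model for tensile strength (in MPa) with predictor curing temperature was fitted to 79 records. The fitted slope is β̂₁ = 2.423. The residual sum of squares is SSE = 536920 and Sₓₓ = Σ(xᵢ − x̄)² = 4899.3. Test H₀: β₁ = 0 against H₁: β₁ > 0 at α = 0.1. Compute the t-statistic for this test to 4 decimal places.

MSE = SSE/(n − 2) = 536920/77 = 6972.99.
SE(β̂₁) = √(MSE/Sₓₓ) = √(6972.99/4899.3) = 1.19301.
t = 2.423 / 1.19301 = 2.0310.
df = n − 2 = 77.
One-sided p ≈ 0.0229, which is < 0.1, so reject H₀.
There is evidence that the true slope on curing temperature is positive.

t = 2.0310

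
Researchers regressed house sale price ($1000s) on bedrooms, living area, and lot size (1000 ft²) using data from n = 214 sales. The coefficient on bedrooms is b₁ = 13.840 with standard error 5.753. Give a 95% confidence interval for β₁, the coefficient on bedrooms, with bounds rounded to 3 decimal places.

df = n − k − 1 = 214 − 3 − 1 = 210.
t* = t_{0.025, 210} = 1.971325.
Margin = t* × SE = 1.971325 × 5.753 = 11.34103.
CI: 13.840 ± 11.34103 → (2.499, 25.181).
With 95% confidence, each one-unit increase in bedrooms is associated with a change of between 2.499 and 25.181 $1000s in house sale price, holding the other predictors fixed.

(2.499, 25.181)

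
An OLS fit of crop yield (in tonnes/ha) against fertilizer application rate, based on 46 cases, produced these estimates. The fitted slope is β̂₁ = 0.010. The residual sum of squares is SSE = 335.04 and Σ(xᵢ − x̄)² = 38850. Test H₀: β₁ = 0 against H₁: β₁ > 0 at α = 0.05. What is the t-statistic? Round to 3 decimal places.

MSE = SSE/(n − 2) = 335.04/44 = 7.61455.
SE(β̂₁) = √(MSE/Sₓₓ) = √(7.61455/38850) = 0.0139999.
t = 0.010 / 0.0139999 = 0.714.
df = n − 2 = 44.
One-sided p ≈ 0.2394, which is ≥ 0.05, so fail to reject H₀.
The data do not give significant evidence that the true slope on fertilizer application rate is positive.

t = 0.714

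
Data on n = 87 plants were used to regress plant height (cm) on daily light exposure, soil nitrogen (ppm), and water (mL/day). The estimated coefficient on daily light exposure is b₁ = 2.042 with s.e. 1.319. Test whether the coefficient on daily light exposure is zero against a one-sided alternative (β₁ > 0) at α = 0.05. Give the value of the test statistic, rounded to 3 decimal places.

H₀: β₁ = 0 vs H₁: β₁ > 0.
t = (b₁ − β₁⁰)/SE = 2.042 / 1.319 = 1.548.
df = n − k − 1 = 87 − 3 − 1 = 83.
One-sided p ≈ 0.0627, which is ≥ 0.05, so fail to reject H₀.
The data do not give significant evidence that the true slope on daily light exposure is positive, holding the other predictors fixed.

t = 1.548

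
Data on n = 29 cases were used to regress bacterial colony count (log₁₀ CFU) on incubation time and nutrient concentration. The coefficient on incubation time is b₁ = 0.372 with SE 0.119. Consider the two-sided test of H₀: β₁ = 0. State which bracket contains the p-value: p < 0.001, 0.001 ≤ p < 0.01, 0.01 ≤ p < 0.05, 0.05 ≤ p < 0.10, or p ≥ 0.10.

t = 0.372 / 0.119 = 3.126.
df = n − k − 1 = 29 − 2 − 1 = 26.
Two-sided p = 2·P(T_{26} > |t|) ≈ 0.0043.
So 0.001 ≤ p < 0.01.

0.001 ≤ p < 0.01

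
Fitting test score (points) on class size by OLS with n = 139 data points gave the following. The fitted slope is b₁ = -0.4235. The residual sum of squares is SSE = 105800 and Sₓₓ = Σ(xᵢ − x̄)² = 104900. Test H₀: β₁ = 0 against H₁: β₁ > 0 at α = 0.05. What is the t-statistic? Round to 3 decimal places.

t = -4.936

MSE = SSE/(n − 2) = 105800/137 = 772.263.
SE(b₁) = √(MSE/Sₓₓ) = √(772.263/104900) = 0.0858015.
t = -0.4235 / 0.0858015 = -4.936.
df = n − 2 = 137.
One-sided p ≈ 1.0000, which is ≥ 0.05, so fail to reject H₀.
The data do not give significant evidence that the true slope on class size is positive.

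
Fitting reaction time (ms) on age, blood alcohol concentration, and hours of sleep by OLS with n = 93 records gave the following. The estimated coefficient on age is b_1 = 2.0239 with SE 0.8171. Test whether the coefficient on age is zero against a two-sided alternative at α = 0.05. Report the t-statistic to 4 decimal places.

t = 2.4769

H₀: β₁ = 0 vs H₁: β₁ ≠ 0.
t = (b_1 − β₁⁰)/SE = 2.0239 / 0.8171 = 2.4769.
df = n − k − 1 = 93 − 3 − 1 = 89.
Two-sided p ≈ 0.0151, which is < 0.05, so reject H₀.
There is evidence that age is associated with reaction time, holding the other predictors fixed.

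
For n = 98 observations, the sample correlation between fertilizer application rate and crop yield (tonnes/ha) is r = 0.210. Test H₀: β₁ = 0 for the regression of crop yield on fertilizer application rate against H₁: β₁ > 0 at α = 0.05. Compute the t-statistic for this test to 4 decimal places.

t = 2.1045

t = r·√(n − 2)/√(1 − r²) = 0.210·√96/√0.9559 = 2.1045.
df = n − 2 = 96.
One-sided p ≈ 0.0190, which is < 0.05, so reject H₀.
There is evidence of a linear association between fertilizer application rate and crop yield.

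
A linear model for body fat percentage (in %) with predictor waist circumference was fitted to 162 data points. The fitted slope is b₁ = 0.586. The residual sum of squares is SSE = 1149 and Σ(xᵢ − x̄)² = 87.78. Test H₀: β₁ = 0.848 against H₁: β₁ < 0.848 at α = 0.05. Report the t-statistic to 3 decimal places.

MSE = SSE/(n − 2) = 1149/160 = 7.18125.
SE(b₁) = √(MSE/Sₓₓ) = √(7.18125/87.78) = 0.286024.
t = (0.586 − 0.848) / 0.286024 = -0.916.
df = n − 2 = 160.
One-sided p ≈ 0.1805, which is ≥ 0.05, so fail to reject H₀.
The data do not give significant evidence that the true slope on waist circumference is below 0.848 % per unit.

t = -0.916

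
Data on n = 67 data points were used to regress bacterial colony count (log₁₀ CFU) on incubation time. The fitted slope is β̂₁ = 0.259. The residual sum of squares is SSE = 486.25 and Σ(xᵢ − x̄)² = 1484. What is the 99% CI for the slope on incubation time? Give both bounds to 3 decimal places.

(0.071, 0.447)

MSE = SSE/(n − 2) = 486.25/65 = 7.48077.
SE(β̂₁) = √(MSE/Sₓₓ) = √(7.48077/1484) = 0.0709996.
df = n − 2 = 65.
t* = t_{0.005, 65} = 2.653604.
Margin = t* × SE = 2.653604 × 0.0709996 = 0.18840.
CI: 0.259 ± 0.18840 → (0.071, 0.447).
With 99% confidence, each one-unit increase in incubation time is associated with a change of between 0.071 and 0.447 log₁₀ CFU in bacterial colony count.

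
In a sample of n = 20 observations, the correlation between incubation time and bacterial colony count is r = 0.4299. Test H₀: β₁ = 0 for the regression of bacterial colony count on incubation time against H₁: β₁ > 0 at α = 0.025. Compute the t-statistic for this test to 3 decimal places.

t = 2.020

t = r·√(n − 2)/√(1 − r²) = 0.4299·√18/√0.815186 = 2.020.
df = n − 2 = 18.
One-sided p ≈ 0.0293, which is ≥ 0.025, so fail to reject H₀.
The data do not give significant evidence of a linear association between incubation time and bacterial colony count.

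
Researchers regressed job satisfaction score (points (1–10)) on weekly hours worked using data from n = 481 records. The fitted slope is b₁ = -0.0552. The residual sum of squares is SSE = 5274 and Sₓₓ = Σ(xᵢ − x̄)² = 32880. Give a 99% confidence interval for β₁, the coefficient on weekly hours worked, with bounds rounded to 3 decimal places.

(-0.103, -0.008)

MSE = SSE/(n − 2) = 5274/479 = 11.0104.
SE(b₁) = √(MSE/Sₓₓ) = √(11.0104/32880) = 0.0182994.
df = n − 2 = 479.
t* = t_{0.005, 479} = 2.586132.
Margin = t* × SE = 2.586132 × 0.0182994 = 0.04732.
CI: -0.0552 ± 0.04732 → (-0.103, -0.008).
With 99% confidence, each one-unit increase in weekly hours worked is associated with a change of between -0.103 and -0.008 points (1–10) in job satisfaction score.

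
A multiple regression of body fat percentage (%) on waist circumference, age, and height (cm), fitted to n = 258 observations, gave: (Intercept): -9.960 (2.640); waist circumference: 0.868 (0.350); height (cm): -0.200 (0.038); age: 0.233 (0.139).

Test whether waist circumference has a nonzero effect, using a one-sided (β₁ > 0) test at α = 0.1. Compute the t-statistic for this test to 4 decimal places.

t = 2.4800

Read off: b = 0.868, SE = 0.350 for waist circumference.
H₀: β₁ = 0 vs H₁: β₁ > 0.
t = 0.868 / 0.350 = 2.4800.
df = n − k − 1 = 258 − 3 − 1 = 254.
One-sided p ≈ 0.0069, which is < 0.1, so reject H₀.
There is evidence that the true slope on waist circumference is positive, holding the other predictors fixed.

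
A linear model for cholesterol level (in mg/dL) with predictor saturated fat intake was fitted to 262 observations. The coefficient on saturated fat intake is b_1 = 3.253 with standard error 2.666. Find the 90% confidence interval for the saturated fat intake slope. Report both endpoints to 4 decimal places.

(-1.1479, 7.6539)

df = n − 2 = 262 − 2 = 260.
t* = t_{0.05, 260} = 1.650735.
Margin = t* × SE = 1.650735 × 2.666 = 4.400860.
CI: 3.253 ± 4.400860 → (-1.1479, 7.6539).
With 90% confidence, each one-unit increase in saturated fat intake is associated with a change of between -1.1479 and 7.6539 mg/dL in cholesterol level.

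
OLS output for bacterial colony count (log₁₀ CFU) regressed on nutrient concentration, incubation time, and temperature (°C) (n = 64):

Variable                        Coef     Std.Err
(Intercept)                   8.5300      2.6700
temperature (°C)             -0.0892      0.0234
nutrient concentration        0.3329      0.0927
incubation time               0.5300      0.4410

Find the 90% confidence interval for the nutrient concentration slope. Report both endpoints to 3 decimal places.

Read off: b = 0.3329, SE = 0.0927 for nutrient concentration.
df = n − k − 1 = 64 − 3 − 1 = 60.
t* = t_{0.05, 60} = 1.670649.
Margin = t* × SE = 1.670649 × 0.0927 = 0.15487.
CI: 0.3329 ± 0.15487 → (0.178, 0.488).

(0.178, 0.488)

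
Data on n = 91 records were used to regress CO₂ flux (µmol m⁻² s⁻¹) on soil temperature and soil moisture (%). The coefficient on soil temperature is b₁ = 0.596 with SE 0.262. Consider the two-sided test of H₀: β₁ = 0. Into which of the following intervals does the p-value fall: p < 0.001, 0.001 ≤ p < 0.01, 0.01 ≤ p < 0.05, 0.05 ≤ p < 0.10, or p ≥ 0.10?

0.01 ≤ p < 0.05

t = 0.596 / 0.262 = 2.275.
df = n − k − 1 = 91 − 2 − 1 = 88.
Two-sided p = 2·P(T_{88} > |t|) ≈ 0.0253.
So 0.01 ≤ p < 0.05.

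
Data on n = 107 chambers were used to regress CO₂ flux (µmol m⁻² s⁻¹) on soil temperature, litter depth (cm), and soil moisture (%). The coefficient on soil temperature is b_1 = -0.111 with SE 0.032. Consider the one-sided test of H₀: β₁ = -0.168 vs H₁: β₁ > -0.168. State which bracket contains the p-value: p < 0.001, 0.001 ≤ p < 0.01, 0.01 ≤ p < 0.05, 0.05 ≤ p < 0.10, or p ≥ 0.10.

t = (-0.111 − (-0.168)) / 0.032 = 1.781.
df = n − k − 1 = 107 − 3 − 1 = 103.
One-sided p = P(T_{103} > t) ≈ 0.0389.
So 0.01 ≤ p < 0.05.

0.01 ≤ p < 0.05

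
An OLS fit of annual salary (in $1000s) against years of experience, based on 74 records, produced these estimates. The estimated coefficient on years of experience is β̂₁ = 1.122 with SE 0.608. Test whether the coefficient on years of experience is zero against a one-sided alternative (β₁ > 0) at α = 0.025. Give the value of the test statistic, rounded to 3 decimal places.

t = 1.845

H₀: β₁ = 0 vs H₁: β₁ > 0.
t = (β̂₁ − β₁⁰)/SE = 1.122 / 0.608 = 1.845.
df = n − 2 = 74 − 2 = 72.
One-sided p ≈ 0.0345, which is ≥ 0.025, so fail to reject H₀.
The data do not give significant evidence that the true slope on years of experience is positive.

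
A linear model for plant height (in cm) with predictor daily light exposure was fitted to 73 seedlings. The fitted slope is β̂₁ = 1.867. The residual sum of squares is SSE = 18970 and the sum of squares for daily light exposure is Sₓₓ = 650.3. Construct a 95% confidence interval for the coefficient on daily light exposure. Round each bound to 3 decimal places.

MSE = SSE/(n − 2) = 18970/71 = 267.183.
SE(β̂₁) = √(MSE/Sₓₓ) = √(267.183/650.3) = 0.640985.
df = n − 2 = 71.
t* = t_{0.025, 71} = 1.993943.
Margin = t* × SE = 1.993943 × 0.640985 = 1.27809.
CI: 1.867 ± 1.27809 → (0.589, 3.145).
With 95% confidence, each one-unit increase in daily light exposure is associated with a change of between 0.589 and 3.145 cm in plant height.

(0.589, 3.145)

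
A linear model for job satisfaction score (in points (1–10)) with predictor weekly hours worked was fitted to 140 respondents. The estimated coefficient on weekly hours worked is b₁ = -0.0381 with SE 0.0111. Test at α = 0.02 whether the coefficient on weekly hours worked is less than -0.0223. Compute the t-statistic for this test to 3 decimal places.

H₀: β₁ = -0.0223 vs H₁: β₁ < -0.0223.
t = (b₁ − β₁⁰)/SE = (-0.0381 − (-0.0223)) / 0.0111 = -1.423.
df = n − 2 = 140 − 2 = 138.
One-sided p ≈ 0.0784, which is ≥ 0.02, so fail to reject H₀.
The data do not give significant evidence that the true slope on weekly hours worked is below -0.0223 points (1–10) per unit.

t = -1.423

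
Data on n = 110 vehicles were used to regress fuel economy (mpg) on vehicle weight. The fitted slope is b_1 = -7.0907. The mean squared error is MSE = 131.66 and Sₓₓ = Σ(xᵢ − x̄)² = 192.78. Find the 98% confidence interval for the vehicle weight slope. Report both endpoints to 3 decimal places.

SE(b_1) = √(MSE/Sₓₓ) = √(131.66/192.78) = 0.826411.
df = n − 2 = 108.
t* = t_{0.01, 108} = 2.361372.
Margin = t* × SE = 2.361372 × 0.826411 = 1.95146.
CI: -7.0907 ± 1.95146 → (-9.042, -5.139).
With 98% confidence, each one-unit increase in vehicle weight is associated with a change of between -9.042 and -5.139 mpg in fuel economy.

(-9.042, -5.139)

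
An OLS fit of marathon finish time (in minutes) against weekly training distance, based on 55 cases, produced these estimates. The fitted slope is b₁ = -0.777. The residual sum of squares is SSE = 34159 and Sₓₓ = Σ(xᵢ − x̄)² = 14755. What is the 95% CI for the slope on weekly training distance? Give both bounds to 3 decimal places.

MSE = SSE/(n − 2) = 34159/53 = 644.509.
SE(b₁) = √(MSE/Sₓₓ) = √(644.509/14755) = 0.208999.
df = n − 2 = 53.
t* = t_{0.025, 53} = 2.005746.
Margin = t* × SE = 2.005746 × 0.208999 = 0.41920.
CI: -0.777 ± 0.41920 → (-1.196, -0.358).
With 95% confidence, each one-unit increase in weekly training distance is associated with a change of between -1.196 and -0.358 minutes in marathon finish time.

(-1.196, -0.358)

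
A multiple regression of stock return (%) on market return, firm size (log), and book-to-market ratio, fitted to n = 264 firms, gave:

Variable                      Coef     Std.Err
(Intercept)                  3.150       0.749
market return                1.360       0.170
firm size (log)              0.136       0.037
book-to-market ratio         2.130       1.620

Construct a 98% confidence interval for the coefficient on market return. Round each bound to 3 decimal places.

(0.962, 1.758)

Read off: b = 1.360, SE = 0.170 for market return.
df = n − k − 1 = 264 − 3 − 1 = 260.
t* = t_{0.01, 260} = 2.340775.
Margin = t* × SE = 2.340775 × 0.170 = 0.39793.
CI: 1.360 ± 0.39793 → (0.962, 1.758).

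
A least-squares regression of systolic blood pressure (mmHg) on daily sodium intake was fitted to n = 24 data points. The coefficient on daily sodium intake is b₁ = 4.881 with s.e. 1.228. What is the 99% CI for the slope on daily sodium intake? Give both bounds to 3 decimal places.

df = n − 2 = 24 − 2 = 22.
t* = t_{0.005, 22} = 2.818756.
Margin = t* × SE = 2.818756 × 1.228 = 3.46143.
CI: 4.881 ± 3.46143 → (1.420, 8.342).
With 99% confidence, each one-unit increase in daily sodium intake is associated with a change of between 1.420 and 8.342 mmHg in systolic blood pressure.

(1.420, 8.342)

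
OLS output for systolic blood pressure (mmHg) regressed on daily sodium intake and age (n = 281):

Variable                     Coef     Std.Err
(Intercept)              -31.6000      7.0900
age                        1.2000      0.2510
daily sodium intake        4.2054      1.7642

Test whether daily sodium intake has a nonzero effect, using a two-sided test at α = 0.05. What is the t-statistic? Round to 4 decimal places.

Read off: b = 4.2054, SE = 1.7642 for daily sodium intake.
H₀: β₁ = 0 vs H₁: β₁ ≠ 0.
t = 4.2054 / 1.7642 = 2.3837.
df = n − k − 1 = 281 − 2 − 1 = 278.
Two-sided p ≈ 0.0178, which is < 0.05, so reject H₀.
There is evidence that daily sodium intake is associated with systolic blood pressure, holding the other predictors fixed.

t = 2.3837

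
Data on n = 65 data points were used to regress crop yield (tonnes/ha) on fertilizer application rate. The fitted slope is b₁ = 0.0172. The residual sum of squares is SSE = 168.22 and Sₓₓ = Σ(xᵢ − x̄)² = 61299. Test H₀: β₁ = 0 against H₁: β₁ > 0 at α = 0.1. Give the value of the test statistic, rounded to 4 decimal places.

t = 2.6061

MSE = SSE/(n − 2) = 168.22/63 = 2.67016.
SE(b₁) = √(MSE/Sₓₓ) = √(2.67016/61299) = 0.00659997.
t = 0.0172 / 0.00659997 = 2.6061.
df = n − 2 = 63.
One-sided p ≈ 0.0057, which is < 0.1, so reject H₀.
There is evidence that the true slope on fertilizer application rate is positive.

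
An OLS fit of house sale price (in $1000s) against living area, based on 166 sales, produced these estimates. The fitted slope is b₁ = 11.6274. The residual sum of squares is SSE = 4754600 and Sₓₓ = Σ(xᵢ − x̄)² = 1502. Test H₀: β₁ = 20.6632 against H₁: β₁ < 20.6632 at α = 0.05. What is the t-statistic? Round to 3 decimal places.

MSE = SSE/(n − 2) = 4754600/164 = 28991.5.
SE(b₁) = √(MSE/Sₓₓ) = √(28991.5/1502) = 4.39339.
t = (11.6274 − 20.6632) / 4.39339 = -2.057.
df = n − 2 = 164.
One-sided p ≈ 0.0207, which is < 0.05, so reject H₀.
There is evidence that the true slope on living area is below 20.6632 $1000s per unit.

t = -2.057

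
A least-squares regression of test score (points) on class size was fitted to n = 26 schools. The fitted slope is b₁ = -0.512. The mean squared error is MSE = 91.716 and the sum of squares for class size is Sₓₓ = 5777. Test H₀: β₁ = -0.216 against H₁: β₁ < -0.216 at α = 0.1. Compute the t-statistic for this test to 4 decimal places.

SE(b₁) = √(MSE/Sₓₓ) = √(91.716/5777) = 0.126.
t = (-0.512 − (-0.216)) / 0.126 = -2.3492.
df = n − 2 = 24.
One-sided p ≈ 0.0137, which is < 0.1, so reject H₀.
There is evidence that the true slope on class size is below -0.216 points per unit.

t = -2.3492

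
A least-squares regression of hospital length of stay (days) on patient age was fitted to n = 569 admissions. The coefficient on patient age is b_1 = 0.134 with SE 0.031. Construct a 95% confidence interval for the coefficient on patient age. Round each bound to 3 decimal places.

df = n − 2 = 569 − 2 = 567.
t* = t_{0.025, 567} = 1.964157.
Margin = t* × SE = 1.964157 × 0.031 = 0.06089.
CI: 0.134 ± 0.06089 → (0.073, 0.195).
With 95% confidence, each one-unit increase in patient age is associated with a change of between 0.073 and 0.195 days in hospital length of stay.

(0.073, 0.195)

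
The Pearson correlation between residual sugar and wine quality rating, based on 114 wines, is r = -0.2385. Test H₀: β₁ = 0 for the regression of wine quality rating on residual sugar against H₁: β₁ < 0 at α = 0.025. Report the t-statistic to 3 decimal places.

t = -2.599

t = r·√(n − 2)/√(1 − r²) = -0.2385·√112/√0.943118 = -2.599.
df = n − 2 = 112.
One-sided p ≈ 0.0053, which is < 0.025, so reject H₀.
There is evidence of a linear association between residual sugar and wine quality rating.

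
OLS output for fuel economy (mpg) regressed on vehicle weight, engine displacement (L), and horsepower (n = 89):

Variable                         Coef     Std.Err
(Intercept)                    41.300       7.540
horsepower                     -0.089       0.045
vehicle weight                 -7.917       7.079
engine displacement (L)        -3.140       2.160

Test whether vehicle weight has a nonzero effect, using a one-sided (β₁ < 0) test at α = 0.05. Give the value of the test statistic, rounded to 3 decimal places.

t = -1.118

Read off: b = -7.917, SE = 7.079 for vehicle weight.
H₀: β₁ = 0 vs H₁: β₁ < 0.
t = -7.917 / 7.079 = -1.118.
df = n − k − 1 = 89 − 3 − 1 = 85.
One-sided p ≈ 0.1333, which is ≥ 0.05, so fail to reject H₀.
The data do not give significant evidence that the true slope on vehicle weight is negative, holding the other predictors fixed.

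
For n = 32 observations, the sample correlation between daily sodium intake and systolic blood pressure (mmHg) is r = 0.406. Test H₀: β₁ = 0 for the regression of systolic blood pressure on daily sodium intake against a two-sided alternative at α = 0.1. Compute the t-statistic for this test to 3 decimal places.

t = r·√(n − 2)/√(1 − r²) = 0.406·√30/√0.835164 = 2.433.
df = n − 2 = 30.
Two-sided p ≈ 0.0211, which is < 0.1, so reject H₀.
There is evidence of a linear association between daily sodium intake and systolic blood pressure.

t = 2.433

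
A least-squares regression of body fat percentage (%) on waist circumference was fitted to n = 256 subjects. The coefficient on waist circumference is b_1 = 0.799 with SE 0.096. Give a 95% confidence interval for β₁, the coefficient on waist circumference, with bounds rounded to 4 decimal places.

df = n − 2 = 256 − 2 = 254.
t* = t_{0.025, 254} = 1.969348.
Margin = t* × SE = 1.969348 × 0.096 = 0.189057.
CI: 0.799 ± 0.189057 → (0.6099, 0.9881).
With 95% confidence, each one-unit increase in waist circumference is associated with a change of between 0.6099 and 0.9881 % in body fat percentage.

(0.6099, 0.9881)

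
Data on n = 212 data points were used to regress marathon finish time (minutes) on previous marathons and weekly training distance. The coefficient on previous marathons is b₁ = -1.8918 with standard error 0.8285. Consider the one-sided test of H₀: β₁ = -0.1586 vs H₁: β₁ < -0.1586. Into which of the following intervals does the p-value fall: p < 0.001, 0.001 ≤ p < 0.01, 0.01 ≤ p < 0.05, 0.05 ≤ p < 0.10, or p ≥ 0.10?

t = (-1.8918 − (-0.1586)) / 0.8285 = -2.092.
df = n − k − 1 = 212 − 2 − 1 = 209.
One-sided p = P(T_{209} < t) ≈ 0.0188.
So 0.01 ≤ p < 0.05.

0.01 ≤ p < 0.05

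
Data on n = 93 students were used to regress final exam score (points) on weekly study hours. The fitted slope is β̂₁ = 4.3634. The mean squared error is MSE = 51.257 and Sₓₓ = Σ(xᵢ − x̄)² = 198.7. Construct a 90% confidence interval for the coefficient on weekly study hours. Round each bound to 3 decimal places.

(3.519, 5.207)

SE(β̂₁) = √(MSE/Sₓₓ) = √(51.257/198.7) = 0.507899.
df = n − 2 = 91.
t* = t_{0.05, 91} = 1.661771.
Margin = t* × SE = 1.661771 × 0.507899 = 0.84401.
CI: 4.3634 ± 0.84401 → (3.519, 5.207).
With 90% confidence, each one-unit increase in weekly study hours is associated with a change of between 3.519 and 5.207 points in final exam score.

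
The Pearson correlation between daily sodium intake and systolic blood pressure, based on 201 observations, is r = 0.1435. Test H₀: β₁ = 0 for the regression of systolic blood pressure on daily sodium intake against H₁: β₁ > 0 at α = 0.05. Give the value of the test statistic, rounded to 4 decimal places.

t = 2.0455

t = r·√(n − 2)/√(1 − r²) = 0.1435·√199/√0.979408 = 2.0455.
df = n − 2 = 199.
One-sided p ≈ 0.0211, which is < 0.05, so reject H₀.
There is evidence of a linear association between daily sodium intake and systolic blood pressure.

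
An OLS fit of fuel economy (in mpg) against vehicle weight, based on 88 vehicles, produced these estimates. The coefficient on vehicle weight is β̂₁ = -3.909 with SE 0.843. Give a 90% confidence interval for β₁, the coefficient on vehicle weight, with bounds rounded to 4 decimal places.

(-5.3107, -2.5073)

df = n − 2 = 88 − 2 = 86.
t* = t_{0.05, 86} = 1.662765.
Margin = t* × SE = 1.662765 × 0.843 = 1.401711.
CI: -3.909 ± 1.401711 → (-5.3107, -2.5073).
With 90% confidence, each one-unit increase in vehicle weight is associated with a change of between -5.3107 and -2.5073 mpg in fuel economy.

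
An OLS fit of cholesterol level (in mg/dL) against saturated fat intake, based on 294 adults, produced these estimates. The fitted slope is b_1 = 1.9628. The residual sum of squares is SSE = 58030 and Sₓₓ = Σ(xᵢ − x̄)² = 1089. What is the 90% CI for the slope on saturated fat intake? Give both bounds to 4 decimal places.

(1.2579, 2.6677)

MSE = SSE/(n − 2) = 58030/292 = 198.733.
SE(b_1) = √(MSE/Sₓₓ) = √(198.733/1089) = 0.42719.
df = n − 2 = 292.
t* = t_{0.05, 292} = 1.650089.
Margin = t* × SE = 1.650089 × 0.42719 = 0.704901.
CI: 1.9628 ± 0.704901 → (1.2579, 2.6677).
With 90% confidence, each one-unit increase in saturated fat intake is associated with a change of between 1.2579 and 2.6677 mg/dL in cholesterol level.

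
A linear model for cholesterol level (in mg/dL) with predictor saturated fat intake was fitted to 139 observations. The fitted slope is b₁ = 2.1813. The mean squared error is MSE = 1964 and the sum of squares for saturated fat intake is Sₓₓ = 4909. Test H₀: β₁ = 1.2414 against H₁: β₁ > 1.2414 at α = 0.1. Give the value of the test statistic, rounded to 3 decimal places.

SE(b₁) = √(MSE/Sₓₓ) = √(1964/4909) = 0.63252.
t = (2.1813 − 1.2414) / 0.63252 = 1.486.
df = n − 2 = 137.
One-sided p ≈ 0.0698, which is < 0.1, so reject H₀.
There is evidence that the true slope on saturated fat intake exceeds 1.2414 mg/dL per unit.

t = 1.486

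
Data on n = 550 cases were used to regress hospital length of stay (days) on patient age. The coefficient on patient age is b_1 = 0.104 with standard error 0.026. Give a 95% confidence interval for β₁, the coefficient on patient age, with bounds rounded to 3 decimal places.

df = n − 2 = 550 − 2 = 548.
t* = t_{0.025, 548} = 1.964302.
Margin = t* × SE = 1.964302 × 0.026 = 0.05107.
CI: 0.104 ± 0.05107 → (0.053, 0.155).
With 95% confidence, each one-unit increase in patient age is associated with a change of between 0.053 and 0.155 days in hospital length of stay.

(0.053, 0.155)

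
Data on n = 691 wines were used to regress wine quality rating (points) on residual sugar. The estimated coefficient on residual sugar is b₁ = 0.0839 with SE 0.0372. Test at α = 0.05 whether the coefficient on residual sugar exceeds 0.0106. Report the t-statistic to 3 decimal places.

t = 1.970

H₀: β₁ = 0.0106 vs H₁: β₁ > 0.0106.
t = (b₁ − β₁⁰)/SE = (0.0839 − 0.0106) / 0.0372 = 1.970.
df = n − 2 = 691 − 2 = 689.
One-sided p ≈ 0.0246, which is < 0.05, so reject H₀.
There is evidence that the true slope on residual sugar exceeds 0.0106 points per unit.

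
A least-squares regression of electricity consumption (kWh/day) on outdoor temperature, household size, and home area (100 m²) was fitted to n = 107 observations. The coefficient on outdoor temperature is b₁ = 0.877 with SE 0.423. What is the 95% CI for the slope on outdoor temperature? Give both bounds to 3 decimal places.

df = n − k − 1 = 107 − 3 − 1 = 103.
t* = t_{0.025, 103} = 1.983264.
Margin = t* × SE = 1.983264 × 0.423 = 0.83892.
CI: 0.877 ± 0.83892 → (0.038, 1.716).
With 95% confidence, each one-unit increase in outdoor temperature is associated with a change of between 0.038 and 1.716 kWh/day in electricity consumption, holding the other predictors fixed.

(0.038, 1.716)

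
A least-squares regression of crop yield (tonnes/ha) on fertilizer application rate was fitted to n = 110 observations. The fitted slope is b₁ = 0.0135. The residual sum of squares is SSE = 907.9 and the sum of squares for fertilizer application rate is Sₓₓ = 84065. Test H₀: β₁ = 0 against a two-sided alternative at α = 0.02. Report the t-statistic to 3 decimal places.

MSE = SSE/(n − 2) = 907.9/108 = 8.40648.
SE(b₁) = √(MSE/Sₓₓ) = √(8.40648/84065) = 0.00999999.
t = 0.0135 / 0.00999999 = 1.350.
df = n − 2 = 108.
Two-sided p ≈ 0.1798, which is ≥ 0.02, so fail to reject H₀.
The data do not give significant evidence of an association between fertilizer application rate and crop yield.

t = 1.350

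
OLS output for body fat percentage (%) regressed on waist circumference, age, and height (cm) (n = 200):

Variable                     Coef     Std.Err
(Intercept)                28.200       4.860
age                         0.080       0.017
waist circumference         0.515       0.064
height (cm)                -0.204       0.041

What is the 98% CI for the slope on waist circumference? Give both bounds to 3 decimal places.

(0.365, 0.665)

Read off: b = 0.515, SE = 0.064 for waist circumference.
df = n − k − 1 = 200 − 3 − 1 = 196.
t* = t_{0.01, 196} = 2.345524.
Margin = t* × SE = 2.345524 × 0.064 = 0.15011.
CI: 0.515 ± 0.15011 → (0.365, 0.665).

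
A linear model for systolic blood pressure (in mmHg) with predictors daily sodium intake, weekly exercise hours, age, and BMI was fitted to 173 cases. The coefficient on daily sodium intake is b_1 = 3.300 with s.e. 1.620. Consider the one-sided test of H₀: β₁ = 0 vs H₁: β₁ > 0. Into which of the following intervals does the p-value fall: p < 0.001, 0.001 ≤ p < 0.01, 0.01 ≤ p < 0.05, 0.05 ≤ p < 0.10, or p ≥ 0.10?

0.01 ≤ p < 0.05

t = 3.300 / 1.620 = 2.037.
df = n − k − 1 = 173 − 4 − 1 = 168.
One-sided p = P(T_{168} > t) ≈ 0.0216.
So 0.01 ≤ p < 0.05.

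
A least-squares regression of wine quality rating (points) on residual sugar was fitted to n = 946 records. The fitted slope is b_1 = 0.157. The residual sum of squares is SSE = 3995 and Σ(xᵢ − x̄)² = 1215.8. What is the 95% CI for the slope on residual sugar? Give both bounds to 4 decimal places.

(0.0412, 0.2728)

MSE = SSE/(n − 2) = 3995/944 = 4.23199.
SE(b_1) = √(MSE/Sₓₓ) = √(4.23199/1215.8) = 0.0589985.
df = n − 2 = 944.
t* = t_{0.025, 944} = 1.96248.
Margin = t* × SE = 1.96248 × 0.0589985 = 0.115783.
CI: 0.157 ± 0.115783 → (0.0412, 0.2728).
With 95% confidence, each one-unit increase in residual sugar is associated with a change of between 0.0412 and 0.2728 points in wine quality rating.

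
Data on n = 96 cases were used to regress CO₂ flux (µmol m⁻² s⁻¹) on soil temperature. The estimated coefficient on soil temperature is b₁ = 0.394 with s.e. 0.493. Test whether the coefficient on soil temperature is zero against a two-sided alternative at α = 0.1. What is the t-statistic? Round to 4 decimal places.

H₀: β₁ = 0 vs H₁: β₁ ≠ 0.
t = (b₁ − β₁⁰)/SE = 0.394 / 0.493 = 0.7992.
df = n − 2 = 96 − 2 = 94.
Two-sided p ≈ 0.4262, which is ≥ 0.1, so fail to reject H₀.
The data do not give significant evidence of an association between soil temperature and CO₂ flux.

t = 0.7992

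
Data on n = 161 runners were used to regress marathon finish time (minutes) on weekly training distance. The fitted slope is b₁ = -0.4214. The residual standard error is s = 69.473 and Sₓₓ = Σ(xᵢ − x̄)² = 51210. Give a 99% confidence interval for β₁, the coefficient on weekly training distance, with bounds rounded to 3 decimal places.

(-1.222, 0.379)

SE(b₁) = s/√Sₓₓ = 69.473/√51210 = 0.307.
df = n − 2 = 159.
t* = t_{0.005, 159} = 2.607103.
Margin = t* × SE = 2.607103 × 0.307 = 0.80038.
CI: -0.4214 ± 0.80038 → (-1.222, 0.379).
With 99% confidence, each one-unit increase in weekly training distance is associated with a change of between -1.222 and 0.379 minutes in marathon finish time.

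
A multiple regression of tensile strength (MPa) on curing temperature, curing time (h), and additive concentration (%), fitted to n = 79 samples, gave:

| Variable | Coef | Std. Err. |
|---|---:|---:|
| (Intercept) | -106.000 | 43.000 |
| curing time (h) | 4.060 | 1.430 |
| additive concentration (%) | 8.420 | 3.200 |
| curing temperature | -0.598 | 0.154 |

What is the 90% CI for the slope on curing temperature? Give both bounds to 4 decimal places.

(-0.8545, -0.3415)

Read off: b = -0.598, SE = 0.154 for curing temperature.
df = n − k − 1 = 79 − 3 − 1 = 75.
t* = t_{0.05, 75} = 1.665425.
Margin = t* × SE = 1.665425 × 0.154 = 0.256476.
CI: -0.598 ± 0.256476 → (-0.8545, -0.3415).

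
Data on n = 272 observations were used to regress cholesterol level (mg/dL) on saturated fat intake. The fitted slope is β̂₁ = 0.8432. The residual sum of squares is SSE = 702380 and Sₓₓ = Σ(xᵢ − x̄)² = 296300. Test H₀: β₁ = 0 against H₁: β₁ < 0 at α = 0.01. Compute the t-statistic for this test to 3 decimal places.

t = 8.999

MSE = SSE/(n − 2) = 702380/270 = 2601.41.
SE(β̂₁) = √(MSE/Sₓₓ) = √(2601.41/296300) = 0.0936997.
t = 0.8432 / 0.0936997 = 8.999.
df = n − 2 = 270.
One-sided p ≈ 1.0000, which is ≥ 0.01, so fail to reject H₀.
The data do not give significant evidence that the true slope on saturated fat intake is negative.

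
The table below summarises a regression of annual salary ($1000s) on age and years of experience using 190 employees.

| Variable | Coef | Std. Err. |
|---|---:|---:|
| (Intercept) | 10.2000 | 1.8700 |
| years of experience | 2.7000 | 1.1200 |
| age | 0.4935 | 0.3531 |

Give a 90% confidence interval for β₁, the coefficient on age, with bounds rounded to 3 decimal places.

(-0.090, 1.077)

Read off: b = 0.4935, SE = 0.3531 for age.
df = n − k − 1 = 190 − 2 − 1 = 187.
t* = t_{0.05, 187} = 1.653043.
Margin = t* × SE = 1.653043 × 0.3531 = 0.58369.
CI: 0.4935 ± 0.58369 → (-0.090, 1.077).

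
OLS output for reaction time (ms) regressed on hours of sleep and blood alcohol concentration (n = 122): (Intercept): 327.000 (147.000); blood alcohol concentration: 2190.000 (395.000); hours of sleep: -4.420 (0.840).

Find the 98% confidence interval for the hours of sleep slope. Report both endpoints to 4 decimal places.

Read off: b = -4.420, SE = 0.840 for hours of sleep.
df = n − k − 1 = 122 − 2 − 1 = 119.
t* = t_{0.01, 119} = 2.358093.
Margin = t* × SE = 2.358093 × 0.840 = 1.980798.
CI: -4.420 ± 1.980798 → (-6.4008, -2.4392).

(-6.4008, -2.4392)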